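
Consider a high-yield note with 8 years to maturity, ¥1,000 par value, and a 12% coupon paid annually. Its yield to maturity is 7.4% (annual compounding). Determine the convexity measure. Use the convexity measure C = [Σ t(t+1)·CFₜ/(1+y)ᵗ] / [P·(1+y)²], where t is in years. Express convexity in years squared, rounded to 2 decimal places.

With y = 0.074:
  t   CF        PV=CF/(1+0.074)^t    t·PV        t(t+1)·PV
  1       120.00       111.7318       111.7318         223.4637
  2       120.00       104.0334       208.0667         624.2002
  3       120.00        96.8653       290.5960       1,162.3841
  4       120.00        90.1912       360.7648       1,803.8238
  5       120.00        83.9769       419.8845       2,519.3070
  6       120.00        78.1908       469.1447       3,284.0129
  7       120.00        72.8033       509.6233       4,076.9868
  8     1,120.00       632.6795     5,061.4361      45,552.9249
  Σ                  1,270.4723     7,431.2480      59,247.1034
P = 1,270.4723.
Convexity = Σ t(t+1)·PV / [P·(1+y)²] = 59,247.1034 / (1,270.4723 × 1.153476) = 40.42903.

40.43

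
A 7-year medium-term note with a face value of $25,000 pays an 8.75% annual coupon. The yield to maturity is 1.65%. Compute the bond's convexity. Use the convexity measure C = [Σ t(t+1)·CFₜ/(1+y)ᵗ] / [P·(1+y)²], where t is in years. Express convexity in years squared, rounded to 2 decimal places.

With y = 0.0165:
  t   CF        PV=CF/(1+0.0165)^t    t·PV        t(t+1)·PV
  1     2,187.50     2,151.9921     2,151.9921       4,303.9843
  2     2,187.50     2,117.0606     4,234.1213      12,702.3638
  3     2,187.50     2,082.6961     6,248.0884      24,992.3537
  4     2,187.50     2,048.8895     8,195.5579      40,977.7893
  5     2,187.50     2,015.6315    10,078.1577      60,468.9464
  6     2,187.50     1,982.9135    11,897.4808      83,282.3659
  7    27,187.50    24,244.7435   169,713.2044   1,357,705.6350
  Σ                 36,643.9269   212,518.6026   1,584,433.4384
P = 36,643.9269.
Convexity = Σ t(t+1)·PV / [P·(1+y)²] = 1,584,433.4384 / (36,643.9269 × 1.033272) = 41.84632.

41.85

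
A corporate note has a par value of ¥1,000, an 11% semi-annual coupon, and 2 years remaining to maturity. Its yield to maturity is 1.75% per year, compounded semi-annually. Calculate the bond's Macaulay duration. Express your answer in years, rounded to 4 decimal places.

Periodic yield y = 0.00875. Discount each cash flow and weight by its period:
  t   CF        PV=CF/(1+0.00875)^t    t·PV
  1        55.00        54.5229        54.5229
  2        55.00        54.0500       108.1000
  3        55.00        53.5812       160.7435
  4     1,055.00     1,018.8688     4,075.4752
  Σ                  1,181.0229     4,398.8416
Price P = Σ PV = 1,181.0229.
Macaulay duration = Σ(t·PV) / P = 4,398.8416 / 1,181.0229 = 3.72460 half-year periods.
In years: 3.72460 / 2 = 1.86230 years.

1.8623 years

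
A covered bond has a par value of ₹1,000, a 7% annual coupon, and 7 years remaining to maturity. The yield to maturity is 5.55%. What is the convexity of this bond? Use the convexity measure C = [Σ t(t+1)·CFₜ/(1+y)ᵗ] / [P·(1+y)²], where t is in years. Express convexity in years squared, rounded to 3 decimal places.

39.094

With y = 0.0555:
  t   CF        PV=CF/(1+0.0555)^t    t·PV        t(t+1)·PV
  1        70.00        66.3193        66.3193         132.6386
  2        70.00        62.8321       125.6642         376.9926
  3        70.00        59.5283       178.5848         714.3393
  4        70.00        56.3982       225.5927       1,127.9636
  5        70.00        53.4327       267.1633       1,602.9800
  6        70.00        50.6231       303.7385       2,126.1696
  7     1,070.00       733.1218     5,131.8524      41,054.8189
  Σ                  1,082.2554     6,298.9153      47,135.9027
P = 1,082.2554.
Convexity = Σ t(t+1)·PV / [P·(1+y)²] = 47,135.9027 / (1,082.2554 × 1.114080) = 39.09359.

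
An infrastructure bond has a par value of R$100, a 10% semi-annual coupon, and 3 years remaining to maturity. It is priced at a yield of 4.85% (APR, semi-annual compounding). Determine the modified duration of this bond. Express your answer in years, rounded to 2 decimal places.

Periodic yield y = 0.02425. First find Macaulay duration:
  t   CF        PV=CF/(1+0.02425)^t    t·PV
  1         5.00         4.8816         4.8816
  2         5.00         4.7660         9.5321
  3         5.00         4.6532        13.9596
  4         5.00         4.5430        18.1721
  5         5.00         4.4355        22.1774
  6       105.00        90.9397       545.6381
  Σ                    114.2191       614.3610
P = 114.2191; Macaulay duration = 614.3610 / 114.2191 = 5.37880 half-year periods = 2.68940 years.
Modified duration = D_Mac / (1 + y) = 2.68940 / 1.02425 = 2.62572 years.

2.63 years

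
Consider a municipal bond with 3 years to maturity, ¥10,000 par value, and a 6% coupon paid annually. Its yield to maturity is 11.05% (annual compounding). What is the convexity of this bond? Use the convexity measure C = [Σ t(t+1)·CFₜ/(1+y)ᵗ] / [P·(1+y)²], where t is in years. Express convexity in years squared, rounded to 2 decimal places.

With y = 0.1105:
  t   CF        PV=CF/(1+0.1105)^t    t·PV        t(t+1)·PV
  1       600.00       540.2972       540.2972       1,080.5943
  2       600.00       486.5350       973.0701       2,919.2102
  3    10,600.00     7,740.1642    23,220.4927      92,881.9710
  Σ                  8,766.9965    24,733.8600      96,881.7756
P = 8,766.9965.
Convexity = Σ t(t+1)·PV / [P·(1+y)²] = 96,881.7756 / (8,766.9965 × 1.233210) = 8.96095.

8.96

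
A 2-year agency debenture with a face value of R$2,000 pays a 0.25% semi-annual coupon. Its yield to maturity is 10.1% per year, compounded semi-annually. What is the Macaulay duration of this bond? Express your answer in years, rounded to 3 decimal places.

Periodic yield y = 0.0505. Discount each cash flow and weight by its period:
  t   CF        PV=CF/(1+0.0505)^t    t·PV
  1         2.50         2.3798         2.3798
  2         2.50         2.2654         4.5308
  3         2.50         2.1565         6.4695
  4     2,002.50     1,644.3274     6,577.3097
  Σ                  1,651.1292     6,590.6898
Price P = Σ PV = 1,651.1292.
Macaulay duration = Σ(t·PV) / P = 6,590.6898 / 1,651.1292 = 3.99163 half-year periods.
In years: 3.99163 / 2 = 1.99581 years.

1.996 years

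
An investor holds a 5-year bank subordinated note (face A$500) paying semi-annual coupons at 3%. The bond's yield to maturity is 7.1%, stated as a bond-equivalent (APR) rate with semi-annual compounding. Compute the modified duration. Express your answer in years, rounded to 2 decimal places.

4.48 years

Periodic yield y = 0.0355. First find Macaulay duration:
  t   CF        PV=CF/(1+0.0355)^t    t·PV
  1         7.50         7.2429         7.2429
  2         7.50         6.9946        13.9891
  3         7.50         6.7548        20.2643
  4         7.50         6.5232        26.0928
  5         7.50         6.2996        31.4978
  6         7.50         6.0836        36.5016
  7         7.50         5.8750        41.1253
  8         7.50         5.6736        45.3890
  9         7.50         5.4791        49.3120
  10      507.50       358.0429     3,580.4286
  Σ                    414.9692     3,851.8434
P = 414.9692; Macaulay duration = 3,851.8434 / 414.9692 = 9.28224 half-year periods = 4.64112 years.
Modified duration = D_Mac / (1 + y) = 4.64112 / 1.0355 = 4.48201 years.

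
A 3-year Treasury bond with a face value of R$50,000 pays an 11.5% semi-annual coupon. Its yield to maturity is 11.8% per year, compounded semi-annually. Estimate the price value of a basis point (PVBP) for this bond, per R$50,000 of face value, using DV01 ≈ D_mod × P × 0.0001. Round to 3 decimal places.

R$12.274

Periodic yield y = 0.059.
  t   CF        PV=CF/(1+0.059)^t    t·PV
  1     2,875.00     2,714.8253     2,714.8253
  2     2,875.00     2,563.5744     5,127.1488
  3     2,875.00     2,420.7502     7,262.2505
  4     2,875.00     2,285.8831     9,143.5322
  5     2,875.00     2,158.5298    10,792.6490
  6    52,875.00    37,486.4764   224,918.8582
  Σ                 49,630.0391   259,959.2640
P = 49,630.0391; D_Mac = 5.23794 half-year periods = 2.61897 yrs; D_mod = 2.47306 yrs.
DV01 ≈ 2.47306 × 49,630.0391 × 0.0001 = 12.273808.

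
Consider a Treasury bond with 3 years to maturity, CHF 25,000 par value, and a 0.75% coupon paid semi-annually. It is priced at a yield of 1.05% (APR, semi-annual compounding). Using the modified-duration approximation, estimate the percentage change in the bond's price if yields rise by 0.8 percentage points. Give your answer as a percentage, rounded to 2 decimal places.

-2.37%

Periodic yield y = 0.00525. Modified duration first:
  t   CF        PV=CF/(1+0.00525)^t    t·PV
  1        93.75        93.2604        93.2604
  2        93.75        92.7733       185.5466
  3        93.75        92.2888       276.8664
  4        93.75        91.8068       367.2273
  5        93.75        91.3274       456.6368
  6    25,093.75    24,317.6205   145,905.7229
  Σ                 24,779.0772   147,285.2604
P = 24,779.0772; D_Mac = 5.94394 half-year periods = 2.97197 yrs; D_mod = 2.97197/(1+0.00525) = 2.95645 yrs.
ΔP/P ≈ -D_mod · Δy = -2.95645 × (+0.008) = -0.023652 = -2.3652%.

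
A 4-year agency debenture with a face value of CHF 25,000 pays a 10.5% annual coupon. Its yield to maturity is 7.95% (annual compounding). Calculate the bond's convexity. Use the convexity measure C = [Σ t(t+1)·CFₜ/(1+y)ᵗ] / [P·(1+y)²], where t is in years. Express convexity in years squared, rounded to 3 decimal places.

With y = 0.0795:
  t   CF        PV=CF/(1+0.0795)^t    t·PV        t(t+1)·PV
  1     2,625.00     2,431.6813     2,431.6813       4,863.3627
  2     2,625.00     2,252.5997     4,505.1993      13,515.5980
  3     2,625.00     2,086.7065     6,260.1195      25,040.4779
  4    27,625.00    20,342.8455    81,371.3819     406,856.9093
  Σ                 27,113.8330    94,568.3820     450,276.3479
P = 27,113.8330.
Convexity = Σ t(t+1)·PV / [P·(1+y)²] = 450,276.3479 / (27,113.8330 × 1.165320) = 14.25092.

14.251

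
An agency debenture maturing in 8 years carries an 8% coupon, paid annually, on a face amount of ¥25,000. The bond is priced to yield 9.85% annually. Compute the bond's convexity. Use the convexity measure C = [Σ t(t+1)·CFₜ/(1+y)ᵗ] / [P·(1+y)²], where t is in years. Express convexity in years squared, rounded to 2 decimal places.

41.19

With y = 0.0985:
  t   CF        PV=CF/(1+0.0985)^t    t·PV        t(t+1)·PV
  1     2,000.00     1,820.6645     1,820.6645       3,641.3291
  2     2,000.00     1,657.4097     3,314.8194       9,944.4581
  3     2,000.00     1,508.7935     4,526.3806      18,105.5223
  4     2,000.00     1,373.5034     5,494.0137      27,470.0687
  5     2,000.00     1,250.3445     6,251.7225      37,510.3351
  6     2,000.00     1,138.2290     6,829.3737      47,805.6160
  7     2,000.00     1,036.1665     7,253.1658      58,025.3266
  8    27,000.00    12,733.9539   101,871.6314     916,844.6825
  Σ                 22,519.0651   137,361.7717   1,119,347.3386
P = 22,519.0651.
Convexity = Σ t(t+1)·PV / [P·(1+y)²] = 1,119,347.3386 / (22,519.0651 × 1.206702) = 41.19214.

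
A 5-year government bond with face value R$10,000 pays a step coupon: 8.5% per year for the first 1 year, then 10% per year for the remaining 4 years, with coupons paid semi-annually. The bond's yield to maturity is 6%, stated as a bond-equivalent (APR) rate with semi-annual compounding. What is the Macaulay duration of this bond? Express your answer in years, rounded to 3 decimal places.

Periodic yield y = 0.03. Discount each cash flow and weight by its period:
  t   CF        PV=CF/(1+0.03)^t    t·PV
  1       425.00       412.6214       412.6214
  2       425.00       400.6033       801.2065
  3       500.00       457.5708     1,372.7125
  4       500.00       444.2435     1,776.9741
  5       500.00       431.3044     2,156.5220
  6       500.00       418.7421     2,512.4528
  7       500.00       406.5458     2,845.8203
  8       500.00       394.7046     3,157.6369
  9       500.00       383.2084     3,448.8753
  10   10,500.00     7,812.9861    78,129.8611
  Σ                 11,562.5303    96,614.6828
Price P = Σ PV = 11,562.5303.
Macaulay duration = Σ(t·PV) / P = 96,614.6828 / 11,562.5303 = 8.35584 half-year periods.
In years: 8.35584 / 2 = 4.17792 years.

4.178 years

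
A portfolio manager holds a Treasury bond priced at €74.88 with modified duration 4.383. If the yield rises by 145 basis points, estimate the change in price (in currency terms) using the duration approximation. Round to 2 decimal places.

Duration approximation: ΔP/P ≈ -D_mod · Δy = -4.383 × (+0.0145) = -0.0635535.
ΔP ≈ 74.88 × (-0.0635535) = -4.75888608.

-€4.76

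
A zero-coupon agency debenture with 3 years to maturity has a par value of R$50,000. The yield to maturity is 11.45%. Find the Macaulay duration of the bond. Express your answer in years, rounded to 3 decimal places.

A zero-coupon bond has a single cash flow at maturity, so its Macaulay duration equals its maturity: 3 years.

3.000 years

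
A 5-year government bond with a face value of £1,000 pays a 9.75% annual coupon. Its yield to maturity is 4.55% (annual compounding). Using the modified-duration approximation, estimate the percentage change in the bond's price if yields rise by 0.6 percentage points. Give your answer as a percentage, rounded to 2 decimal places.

-2.45%

Periodic yield y = 0.0455. Modified duration first:
  t   CF        PV=CF/(1+0.0455)^t    t·PV
  1        97.50        93.2568        93.2568
  2        97.50        89.1983       178.3966
  3        97.50        85.3164       255.9492
  4        97.50        81.6034       326.4138
  5     1,097.50       878.5861     4,392.9307
  Σ                  1,227.9611     5,246.9470
P = 1,227.9611; D_Mac = 4.27289 yrs; D_mod = 4.27289/(1+0.0455) = 4.08694 yrs.
ΔP/P ≈ -D_mod · Δy = -4.08694 × (+0.006) = -0.024522 = -2.4522%.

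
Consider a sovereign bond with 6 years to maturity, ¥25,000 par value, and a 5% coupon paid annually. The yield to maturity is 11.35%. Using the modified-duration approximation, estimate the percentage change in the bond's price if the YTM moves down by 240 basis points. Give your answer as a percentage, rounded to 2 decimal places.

+11.20%

Periodic yield y = 0.1135. Modified duration first:
  t   CF        PV=CF/(1+0.1135)^t    t·PV
  1     1,250.00     1,122.5864     1,122.5864
  2     1,250.00     1,008.1603     2,016.3205
  3     1,250.00       905.3976     2,716.1929
  4     1,250.00       813.1097     3,252.4387
  5     1,250.00       730.2287     3,651.1436
  6    26,250.00    13,771.7135    82,630.2810
  Σ                 18,351.1962    95,388.9631
P = 18,351.1962; D_Mac = 5.19797 yrs; D_mod = 5.19797/(1+0.1135) = 4.66814 yrs.
ΔP/P ≈ -D_mod · Δy = -4.66814 × (-0.024) = +0.112035 = +11.2035%.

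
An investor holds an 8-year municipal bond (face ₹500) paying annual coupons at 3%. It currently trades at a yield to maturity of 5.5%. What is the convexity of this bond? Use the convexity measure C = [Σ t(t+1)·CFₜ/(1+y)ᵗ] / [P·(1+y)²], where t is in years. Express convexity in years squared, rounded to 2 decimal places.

55.61

With y = 0.055:
  t   CF        PV=CF/(1+0.055)^t    t·PV        t(t+1)·PV
  1        15.00        14.2180        14.2180          28.4360
  2        15.00        13.4768        26.9536          80.8607
  3        15.00        12.7742        38.3226         153.2905
  4        15.00        12.1083        48.4330         242.1650
  5        15.00        11.4770        57.3851         344.3105
  6        15.00        10.8787        65.2721         456.9049
  7        15.00        10.3116        72.1809         577.4469
  8       515.00       335.5734     2,684.5873      24,161.2861
  Σ                    420.8179     3,007.3526      26,044.7006
P = 420.8179.
Convexity = Σ t(t+1)·PV / [P·(1+y)²] = 26,044.7006 / (420.8179 × 1.113025) = 55.60582.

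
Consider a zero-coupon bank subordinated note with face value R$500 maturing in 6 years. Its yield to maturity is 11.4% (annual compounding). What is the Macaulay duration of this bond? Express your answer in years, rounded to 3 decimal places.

6.000 years

A zero-coupon bond has a single cash flow at maturity, so its Macaulay duration equals its maturity: 6 years.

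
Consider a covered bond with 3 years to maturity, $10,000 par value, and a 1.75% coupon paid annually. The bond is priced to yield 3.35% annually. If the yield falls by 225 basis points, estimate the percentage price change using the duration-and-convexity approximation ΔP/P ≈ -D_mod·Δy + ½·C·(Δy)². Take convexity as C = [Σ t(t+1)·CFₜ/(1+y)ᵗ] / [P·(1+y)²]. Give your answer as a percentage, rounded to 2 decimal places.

With y = 0.0335:
  t   CF        PV=CF/(1+0.0335)^t    t·PV        t(t+1)·PV
  1       175.00       169.3275       169.3275         338.6551
  2       175.00       163.8389       327.6778         983.0335
  3    10,175.00     9,217.2841    27,651.8524     110,607.4095
  Σ                  9,550.4506    28,148.8578     111,929.0981
P = 9,550.4506; D_Mac = 2.94739 yrs; D_mod = 2.85185 yrs; C = 10.97231.
Duration effect: -2.85185 × (-0.0225) = +0.064167
Convexity effect: 0.5 × 10.97231 × (-0.0225)² = +0.0027774
ΔP/P ≈ +0.064167 + 0.0027774 = +0.066944 = +6.6944%.

+6.69%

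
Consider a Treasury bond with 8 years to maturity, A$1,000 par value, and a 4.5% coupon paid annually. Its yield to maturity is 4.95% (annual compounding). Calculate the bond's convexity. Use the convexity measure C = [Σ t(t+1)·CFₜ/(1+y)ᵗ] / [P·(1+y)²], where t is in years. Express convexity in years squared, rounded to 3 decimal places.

53.239

With y = 0.0495:
  t   CF        PV=CF/(1+0.0495)^t    t·PV        t(t+1)·PV
  1        45.00        42.8776        42.8776          85.7551
  2        45.00        40.8552        81.7105         245.1314
  3        45.00        38.9283       116.7848         467.1393
  4        45.00        37.0922       148.3689         741.8443
  5        45.00        35.3427       176.7137       1,060.2824
  6        45.00        33.6758       202.0548       1,414.3834
  7        45.00        32.0875       224.6123       1,796.8981
  8     1,045.00       709.9974     5,679.9791      51,119.8115
  Σ                    970.8567     6,673.1015      56,931.2454
P = 970.8567.
Convexity = Σ t(t+1)·PV / [P·(1+y)²] = 56,931.2454 / (970.8567 × 1.101450) = 53.23910.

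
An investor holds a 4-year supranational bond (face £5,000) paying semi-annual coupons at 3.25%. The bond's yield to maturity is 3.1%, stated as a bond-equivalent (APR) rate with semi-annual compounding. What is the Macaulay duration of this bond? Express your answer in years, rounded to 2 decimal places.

Periodic yield y = 0.0155. Discount each cash flow and weight by its period:
  t   CF        PV=CF/(1+0.0155)^t    t·PV
  1        81.25        80.0098        80.0098
  2        81.25        78.7886       157.5772
  3        81.25        77.5860       232.7581
  4        81.25        76.4018       305.6072
  5        81.25        75.2357       376.1783
  6        81.25        74.0873       444.5238
  7        81.25        72.9565       510.6954
  8     5,081.25     4,492.9454    35,943.5632
  Σ                  5,028.0112    38,050.9132
Price P = Σ PV = 5,028.0112.
Macaulay duration = Σ(t·PV) / P = 38,050.9132 / 5,028.0112 = 7.56779 half-year periods.
In years: 7.56779 / 2 = 3.78389 years.

3.78 years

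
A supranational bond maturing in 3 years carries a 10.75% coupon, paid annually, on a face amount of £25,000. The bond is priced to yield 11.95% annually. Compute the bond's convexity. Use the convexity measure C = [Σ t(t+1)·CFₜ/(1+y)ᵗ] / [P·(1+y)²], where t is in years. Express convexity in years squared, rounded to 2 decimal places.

With y = 0.1195:
  t   CF        PV=CF/(1+0.1195)^t    t·PV        t(t+1)·PV
  1     2,687.50     2,400.6253     2,400.6253       4,801.2506
  2     2,687.50     2,144.3727     4,288.7455      12,866.2364
  3    27,687.50    19,733.8331    59,201.4992     236,805.9967
  Σ                 24,278.8311    65,890.8699     254,473.4836
P = 24,278.8311.
Convexity = Σ t(t+1)·PV / [P·(1+y)²] = 254,473.4836 / (24,278.8311 × 1.253280) = 8.36309.

8.36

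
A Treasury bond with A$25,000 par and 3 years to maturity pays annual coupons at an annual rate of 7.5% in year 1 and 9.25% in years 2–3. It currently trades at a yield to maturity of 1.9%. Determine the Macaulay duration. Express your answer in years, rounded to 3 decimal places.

Periodic yield y = 0.019. Discount each cash flow and weight by its year:
  t   CF        PV=CF/(1+0.019)^t    t·PV
  1     1,875.00     1,840.0393     1,840.0393
  2     2,312.50     2,227.0675     4,454.1349
  3    27,312.50    25,813.0250    77,439.0750
  Σ                 29,880.1317    83,733.2492
Price P = Σ PV = 29,880.1317.
Macaulay duration = Σ(t·PV) / P = 83,733.2492 / 29,880.1317 = 2.80231 years.

2.802 years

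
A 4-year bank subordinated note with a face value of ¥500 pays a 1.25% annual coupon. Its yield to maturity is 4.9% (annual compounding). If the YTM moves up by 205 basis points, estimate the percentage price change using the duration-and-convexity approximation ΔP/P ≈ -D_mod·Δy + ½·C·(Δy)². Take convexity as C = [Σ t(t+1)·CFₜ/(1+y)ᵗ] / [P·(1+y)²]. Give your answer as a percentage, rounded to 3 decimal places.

With y = 0.049:
  t   CF        PV=CF/(1+0.049)^t    t·PV        t(t+1)·PV
  1         6.25         5.9581         5.9581          11.9161
  2         6.25         5.6797        11.3595          34.0785
  3         6.25         5.4144        16.2433          64.9733
  4       506.25       418.0836     1,672.3342       8,361.6711
  Σ                    435.1358     1,705.8951       8,472.6389
P = 435.1358; D_Mac = 3.92037 yrs; D_mod = 3.73725 yrs; C = 17.69469.
Duration effect: -3.73725 × (+0.0205) = -0.076614
Convexity effect: 0.5 × 17.69469 × (0.0205)² = +0.0037181
ΔP/P ≈ -0.076614 + 0.0037181 = -0.072896 = -7.2896%.

-7.290%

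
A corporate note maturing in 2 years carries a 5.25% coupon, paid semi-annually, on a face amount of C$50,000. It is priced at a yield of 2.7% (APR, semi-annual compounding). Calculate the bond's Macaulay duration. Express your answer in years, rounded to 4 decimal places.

1.9266 years

Periodic yield y = 0.0135. Discount each cash flow and weight by its period:
  t   CF        PV=CF/(1+0.0135)^t    t·PV
  1     1,312.50     1,295.0173     1,295.0173
  2     1,312.50     1,277.7674     2,555.5348
  3     1,312.50     1,260.7473     3,782.2420
  4    51,312.50    48,632.6755   194,530.7018
  Σ                 52,466.2075   202,163.4959
Price P = Σ PV = 52,466.2075.
Macaulay duration = Σ(t·PV) / P = 202,163.4959 / 52,466.2075 = 3.85321 half-year periods.
In years: 3.85321 / 2 = 1.92661 years.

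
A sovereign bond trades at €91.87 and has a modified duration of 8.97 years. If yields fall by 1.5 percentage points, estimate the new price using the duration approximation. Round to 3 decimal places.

€104.231

Duration approximation: ΔP/P ≈ -D_mod · Δy = -8.97 × (-0.015) = +0.134550.
New price ≈ 91.87 × (1 + 0.134550) = 104.2311085.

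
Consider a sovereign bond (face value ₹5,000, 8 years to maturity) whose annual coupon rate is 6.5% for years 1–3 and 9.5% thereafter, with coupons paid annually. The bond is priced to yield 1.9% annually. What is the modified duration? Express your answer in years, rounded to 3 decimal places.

Periodic yield y = 0.019. First find Macaulay duration:
  t   CF        PV=CF/(1+0.019)^t    t·PV
  1       325.00       318.9401       318.9401
  2       325.00       312.9933       625.9865
  3       325.00       307.1573       921.4718
  4       475.00       440.5517     1,762.2068
  5       475.00       432.3373     2,161.6864
  6       475.00       424.2760     2,545.6562
  7       475.00       416.3651     2,914.5557
  8     5,475.00     4,709.6719    37,677.3751
  Σ                  7,362.2927    48,927.8787
P = 7,362.2927; Macaulay duration = 48,927.8787 / 7,362.2927 = 6.64574 years.
Modified duration = D_Mac / (1 + y) = 6.64574 / 1.019 = 6.52182 years.

6.522 years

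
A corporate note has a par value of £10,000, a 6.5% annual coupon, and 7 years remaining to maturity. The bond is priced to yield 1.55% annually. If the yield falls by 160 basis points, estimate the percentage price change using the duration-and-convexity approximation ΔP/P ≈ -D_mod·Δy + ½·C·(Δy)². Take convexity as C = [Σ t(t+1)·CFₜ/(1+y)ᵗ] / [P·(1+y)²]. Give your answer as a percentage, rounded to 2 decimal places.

+10.04%

With y = 0.0155:
  t   CF        PV=CF/(1+0.0155)^t    t·PV        t(t+1)·PV
  1       650.00       640.0788       640.0788       1,280.1576
  2       650.00       630.3090     1,260.6180       3,781.8539
  3       650.00       620.6883     1,862.0650       7,448.2598
  4       650.00       611.2145     2,444.8580      12,224.2899
  5       650.00       601.8853     3,009.4264      18,056.5582
  6       650.00       592.6984     3,556.1907      24,893.3348
  7    10,650.00     9,562.9110    66,940.3770     535,523.0156
  Σ                 13,259.7853    79,713.6137     603,207.4699
P = 13,259.7853; D_Mac = 6.01168 yrs; D_mod = 5.91992 yrs; C = 44.11338.
Duration effect: -5.91992 × (-0.016) = +0.094719
Convexity effect: 0.5 × 44.11338 × (-0.016)² = +0.0056465
ΔP/P ≈ +0.094719 + 0.0056465 = +0.100365 = +10.0365%.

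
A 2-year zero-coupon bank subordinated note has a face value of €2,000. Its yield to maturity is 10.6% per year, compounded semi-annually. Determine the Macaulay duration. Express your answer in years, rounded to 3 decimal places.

2.000 years

A zero-coupon bond has a single cash flow at maturity, so its Macaulay duration equals its maturity: 2 years.
(Equivalently: 4 semi-annual periods ÷ 2 = 2 years.)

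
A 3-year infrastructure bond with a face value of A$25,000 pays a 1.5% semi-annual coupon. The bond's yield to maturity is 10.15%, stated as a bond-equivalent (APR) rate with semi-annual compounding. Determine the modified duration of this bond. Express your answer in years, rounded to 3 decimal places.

Periodic yield y = 0.05075. First find Macaulay duration:
  t   CF        PV=CF/(1+0.05075)^t    t·PV
  1       187.50       178.4440       178.4440
  2       187.50       169.8253       339.6507
  3       187.50       161.6230       484.8689
  4       187.50       153.8168       615.2671
  5       187.50       146.3876       731.9380
  6    25,187.50    18,714.9500   112,289.7001
  Σ                 19,525.0466   114,639.8686
P = 19,525.0466; Macaulay duration = 114,639.8686 / 19,525.0466 = 5.87143 half-year periods = 2.93571 years.
Modified duration = D_Mac / (1 + y) = 2.93571 / 1.05075 = 2.79392 years.

2.794 years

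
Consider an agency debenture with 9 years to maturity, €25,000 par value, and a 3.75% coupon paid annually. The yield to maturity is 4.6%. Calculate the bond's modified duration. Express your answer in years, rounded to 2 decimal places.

Periodic yield y = 0.046. First find Macaulay duration:
  t   CF        PV=CF/(1+0.046)^t    t·PV
  1       937.50       896.2715       896.2715
  2       937.50       856.8561     1,713.7123
  3       937.50       819.1741     2,457.5224
  4       937.50       783.1493     3,132.5970
  5       937.50       748.7087     3,743.5433
  6       937.50       715.7827     4,294.6959
  7       937.50       684.3046     4,790.1325
  8       937.50       654.2109     5,233.6875
  9    25,937.50    17,303.8584   155,734.7259
  Σ                 23,462.3163   181,996.8882
P = 23,462.3163; Macaulay duration = 181,996.8882 / 23,462.3163 = 7.75699 years.
Modified duration = D_Mac / (1 + y) = 7.75699 / 1.046 = 7.41586 years.

7.42 years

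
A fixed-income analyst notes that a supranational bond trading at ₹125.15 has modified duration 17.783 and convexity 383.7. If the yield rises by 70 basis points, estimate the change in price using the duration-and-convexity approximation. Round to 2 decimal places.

Duration effect: -D_mod·Δy = -17.783 × (+0.007) = -0.124481
Convexity effect: ½·C·(Δy)² = 0.5 × 383.7 × (0.007)² = +0.00940065
ΔP/P ≈ -0.124481 + 0.00940065 = -0.11508035
ΔP ≈ 125.15 × (-0.11508035) = -14.4023058025.

-₹14.40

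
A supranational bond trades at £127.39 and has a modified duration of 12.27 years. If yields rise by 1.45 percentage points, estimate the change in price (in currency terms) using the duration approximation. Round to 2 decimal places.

Duration approximation: ΔP/P ≈ -D_mod · Δy = -12.27 × (+0.0145) = -0.177915.
ΔP ≈ 127.39 × (-0.177915) = -22.66459185.

-£22.66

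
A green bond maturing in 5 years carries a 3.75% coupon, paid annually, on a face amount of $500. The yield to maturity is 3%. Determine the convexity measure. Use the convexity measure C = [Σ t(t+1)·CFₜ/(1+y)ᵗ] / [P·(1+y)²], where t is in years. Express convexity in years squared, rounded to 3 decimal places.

With y = 0.03:
  t   CF        PV=CF/(1+0.03)^t    t·PV        t(t+1)·PV
  1        18.75        18.2039        18.2039          36.4078
  2        18.75        17.6737        35.3473         106.0420
  3        18.75        17.1589        51.4767         205.9069
  4        18.75        16.6591        66.6365         333.1826
  5       518.75       447.4783     2,237.3915      13,424.3492
  Σ                    517.1739     2,409.0560      14,105.8885
P = 517.1739.
Convexity = Σ t(t+1)·PV / [P·(1+y)²] = 14,105.8885 / (517.1739 × 1.060900) = 25.70925.

25.709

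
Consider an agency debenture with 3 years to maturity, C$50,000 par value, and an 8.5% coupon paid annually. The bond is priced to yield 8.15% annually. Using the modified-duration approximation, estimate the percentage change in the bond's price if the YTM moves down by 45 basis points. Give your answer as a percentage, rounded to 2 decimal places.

Periodic yield y = 0.0815. Modified duration first:
  t   CF        PV=CF/(1+0.0815)^t    t·PV
  1     4,250.00     3,929.7272     3,929.7272
  2     4,250.00     3,633.5897     7,267.1793
  3    54,250.00    42,886.4572   128,659.3716
  Σ                 50,449.7741   139,856.2782
P = 50,449.7741; D_Mac = 2.77219 yrs; D_mod = 2.77219/(1+0.0815) = 2.56328 yrs.
ΔP/P ≈ -D_mod · Δy = -2.56328 × (-0.0045) = +0.011535 = +1.1535%.

+1.15%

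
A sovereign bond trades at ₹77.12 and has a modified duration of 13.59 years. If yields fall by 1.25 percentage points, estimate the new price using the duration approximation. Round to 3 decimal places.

₹90.221

Duration approximation: ΔP/P ≈ -D_mod · Δy = -13.59 × (-0.0125) = +0.169875.
New price ≈ 77.12 × (1 + 0.169875) = 90.22076.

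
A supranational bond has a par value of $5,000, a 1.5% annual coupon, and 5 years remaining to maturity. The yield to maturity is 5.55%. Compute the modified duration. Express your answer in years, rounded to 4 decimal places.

4.5827 years

Periodic yield y = 0.0555. First find Macaulay duration:
  t   CF        PV=CF/(1+0.0555)^t    t·PV
  1        75.00        71.0564        71.0564
  2        75.00        67.3201       134.6402
  3        75.00        63.7803       191.3409
  4        75.00        60.4266       241.7065
  5     5,075.00     3,873.8684    19,369.3418
  Σ                  4,136.4518    20,008.0858
P = 4,136.4518; Macaulay duration = 20,008.0858 / 4,136.4518 = 4.83702 years.
Modified duration = D_Mac / (1 + y) = 4.83702 / 1.0555 = 4.58268 years.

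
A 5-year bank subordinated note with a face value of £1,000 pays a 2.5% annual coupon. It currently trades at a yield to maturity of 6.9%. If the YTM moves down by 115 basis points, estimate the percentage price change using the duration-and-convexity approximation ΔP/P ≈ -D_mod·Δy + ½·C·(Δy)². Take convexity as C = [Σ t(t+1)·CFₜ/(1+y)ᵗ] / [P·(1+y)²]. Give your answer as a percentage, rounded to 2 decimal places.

With y = 0.069:
  t   CF        PV=CF/(1+0.069)^t    t·PV        t(t+1)·PV
  1        25.00        23.3863        23.3863          46.7727
  2        25.00        21.8768        43.7537         131.2610
  3        25.00        20.4648        61.3943         245.5773
  4        25.00        19.1438        76.5754         382.8769
  5     1,025.00       734.2354     3,671.1772      22,027.0630
  Σ                    819.1072     3,876.2869      22,833.5509
P = 819.1072; D_Mac = 4.73233 yrs; D_mod = 4.42688 yrs; C = 24.39368.
Duration effect: -4.42688 × (-0.0115) = +0.050909
Convexity effect: 0.5 × 24.39368 × (-0.0115)² = +0.0016130
ΔP/P ≈ +0.050909 + 0.0016130 = +0.052522 = +5.2522%.

+5.25%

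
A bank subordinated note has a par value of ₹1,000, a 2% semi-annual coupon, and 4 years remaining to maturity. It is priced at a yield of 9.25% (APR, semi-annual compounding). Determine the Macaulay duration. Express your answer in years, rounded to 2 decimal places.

Periodic yield y = 0.04625. Discount each cash flow and weight by its period:
  t   CF        PV=CF/(1+0.04625)^t    t·PV
  1        10.00         9.5579         9.5579
  2        10.00         9.1354        18.2709
  3        10.00         8.7316        26.1948
  4        10.00         8.3456        33.3824
  5        10.00         7.9767        39.8834
  6        10.00         7.6241        45.7445
  7        10.00         7.2870        51.0093
  8     1,010.00       703.4571     5,627.6567
  Σ                    762.1155     5,851.6999
Price P = Σ PV = 762.1155.
Macaulay duration = Σ(t·PV) / P = 5,851.6999 / 762.1155 = 7.67823 half-year periods.
In years: 7.67823 / 2 = 3.83912 years.

3.84 years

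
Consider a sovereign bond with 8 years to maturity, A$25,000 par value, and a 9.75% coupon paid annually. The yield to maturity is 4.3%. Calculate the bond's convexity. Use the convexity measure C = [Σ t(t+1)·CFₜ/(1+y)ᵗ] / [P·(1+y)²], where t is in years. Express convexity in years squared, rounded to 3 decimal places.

With y = 0.043:
  t   CF        PV=CF/(1+0.043)^t    t·PV        t(t+1)·PV
  1     2,437.50     2,337.0086     2,337.0086       4,674.0173
  2     2,437.50     2,240.6602     4,481.3205      13,443.9614
  3     2,437.50     2,148.2840     6,444.8521      25,779.4083
  4     2,437.50     2,059.7162     8,238.8649      41,194.3246
  5     2,437.50     1,974.7998     9,873.9992      59,243.9950
  6     2,437.50     1,893.3843    11,360.3059      79,522.1410
  7     2,437.50     1,815.3253    12,707.2772     101,658.2180
  8    27,437.50    19,591.6074   156,732.8595   1,410,595.7357
  Σ                 34,060.7860   212,176.4879   1,736,111.8012
P = 34,060.7860.
Convexity = Σ t(t+1)·PV / [P·(1+y)²] = 1,736,111.8012 / (34,060.7860 × 1.087849) = 46.85483.

46.855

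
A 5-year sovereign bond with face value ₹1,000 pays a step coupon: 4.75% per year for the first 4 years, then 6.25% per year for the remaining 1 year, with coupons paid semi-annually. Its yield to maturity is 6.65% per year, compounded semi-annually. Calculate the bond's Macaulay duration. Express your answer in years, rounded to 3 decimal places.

4.487 years

Periodic yield y = 0.03325. Discount each cash flow and weight by its period:
  t   CF        PV=CF/(1+0.03325)^t    t·PV
  1        23.75        22.9857        22.9857
  2        23.75        22.2460        44.4921
  3        23.75        21.5302        64.5905
  4        23.75        20.8373        83.3493
  5        23.75        20.1668       100.8339
  6        23.75        19.5178       117.1069
  7        23.75        18.8897       132.2281
  8        23.75        18.2819       146.2549
  9        31.25        23.2810       209.5288
  10    1,031.25       743.5494     7,435.4939
  Σ                    931.2858     8,356.8641
Price P = Σ PV = 931.2858.
Macaulay duration = Σ(t·PV) / P = 8,356.8641 / 931.2858 = 8.97347 half-year periods.
In years: 8.97347 / 2 = 4.48673 years.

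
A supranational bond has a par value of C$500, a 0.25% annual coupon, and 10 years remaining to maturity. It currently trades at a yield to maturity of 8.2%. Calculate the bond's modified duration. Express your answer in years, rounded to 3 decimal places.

Periodic yield y = 0.082. First find Macaulay duration:
  t   CF        PV=CF/(1+0.082)^t    t·PV
  1         1.25         1.1553         1.1553
  2         1.25         1.0677         2.1354
  3         1.25         0.9868         2.9604
  4         1.25         0.9120         3.6481
  5         1.25         0.8429         4.2145
  6         1.25         0.7790         4.6741
  7         1.25         0.7200         5.0398
  8         1.25         0.6654         5.3233
  9         1.25         0.6150         5.5349
  10      501.25       227.9197     2,279.1965
  Σ                    235.6637     2,313.8823
P = 235.6637; Macaulay duration = 2,313.8823 / 235.6637 = 9.81858 years.
Modified duration = D_Mac / (1 + y) = 9.81858 / 1.082 = 9.07447 years.

9.074 years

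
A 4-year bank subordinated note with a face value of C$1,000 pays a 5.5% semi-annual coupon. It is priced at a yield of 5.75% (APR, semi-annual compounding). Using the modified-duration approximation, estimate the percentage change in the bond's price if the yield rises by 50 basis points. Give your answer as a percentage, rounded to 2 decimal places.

Periodic yield y = 0.02875. Modified duration first:
  t   CF        PV=CF/(1+0.02875)^t    t·PV
  1        27.50        26.7315        26.7315
  2        27.50        25.9844        51.9688
  3        27.50        25.2582        75.7747
  4        27.50        24.5524        98.2095
  5        27.50        23.8662       119.3310
  6        27.50        23.1992       139.1954
  7        27.50        22.5509       157.8563
  8     1,027.50       819.0361     6,552.2888
  Σ                    991.1789     7,221.3560
P = 991.1789; D_Mac = 7.28562 half-year periods = 3.64281 yrs; D_mod = 3.64281/(1+0.02875) = 3.54101 yrs.
ΔP/P ≈ -D_mod · Δy = -3.54101 × (+0.005) = -0.017705 = -1.7705%.

-1.77%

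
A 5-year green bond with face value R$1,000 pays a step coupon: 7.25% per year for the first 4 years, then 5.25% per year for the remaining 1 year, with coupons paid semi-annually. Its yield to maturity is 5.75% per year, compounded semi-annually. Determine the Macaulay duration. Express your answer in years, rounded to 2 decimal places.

4.30 years

Periodic yield y = 0.02875. Discount each cash flow and weight by its period:
  t   CF        PV=CF/(1+0.02875)^t    t·PV
  1        36.25        35.2369        35.2369
  2        36.25        34.2522        68.5044
  3        36.25        33.2950        99.8849
  4        36.25        32.3645       129.4579
  5        36.25        31.4600       157.3000
  6        36.25        30.5808       183.4848
  7        36.25        29.7262       208.0832
  8        36.25        28.8954       231.1635
  9        26.25        20.3395       183.0557
  10    1,026.25       772.9558     7,729.5585
  Σ                  1,049.1064     9,025.7298
Price P = Σ PV = 1,049.1064.
Macaulay duration = Σ(t·PV) / P = 9,025.7298 / 1,049.1064 = 8.60326 half-year periods.
In years: 8.60326 / 2 = 4.30163 years.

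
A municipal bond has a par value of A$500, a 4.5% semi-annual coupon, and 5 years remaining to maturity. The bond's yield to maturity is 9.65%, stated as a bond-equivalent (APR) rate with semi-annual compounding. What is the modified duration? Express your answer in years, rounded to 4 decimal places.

4.2589 years

Periodic yield y = 0.04825. First find Macaulay duration:
  t   CF        PV=CF/(1+0.04825)^t    t·PV
  1        11.25        10.7322        10.7322
  2        11.25        10.2382        20.4764
  3        11.25         9.7669        29.3008
  4        11.25         9.3174        37.2695
  5        11.25         8.8885        44.4425
  6        11.25         8.4794        50.8762
  7        11.25         8.0891        56.6235
  8        11.25         7.7167        61.7339
  9        11.25         7.3615        66.2539
  10      511.25       319.1425     3,191.4248
  Σ                    399.7323     3,569.1334
P = 399.7323; Macaulay duration = 3,569.1334 / 399.7323 = 8.92881 half-year periods = 4.46440 years.
Modified duration = D_Mac / (1 + y) = 4.46440 / 1.04825 = 4.25891 years.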